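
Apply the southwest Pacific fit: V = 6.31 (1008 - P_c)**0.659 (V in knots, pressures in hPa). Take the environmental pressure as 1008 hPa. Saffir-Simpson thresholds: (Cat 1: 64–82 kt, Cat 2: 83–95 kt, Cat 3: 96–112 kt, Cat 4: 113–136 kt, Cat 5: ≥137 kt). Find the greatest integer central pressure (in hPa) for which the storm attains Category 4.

928 hPa

Category 4 begins at V = 113 kt.
Required ΔP = (113/6.31)^(1/0.659) = 17.908^1.517 ≈ 79.70 hPa.
P_c ≤ 1008 − 79.70 = 928.30, so the highest integer P_c is 928 hPa.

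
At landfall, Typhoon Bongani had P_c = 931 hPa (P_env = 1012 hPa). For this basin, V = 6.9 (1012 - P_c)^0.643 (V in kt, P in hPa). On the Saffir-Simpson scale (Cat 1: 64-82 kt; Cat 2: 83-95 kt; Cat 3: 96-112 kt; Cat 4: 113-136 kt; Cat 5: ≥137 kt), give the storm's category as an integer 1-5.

ΔP = 1012 − 931 = 81 hPa.
V ≈ 6.9 × 81^0.643 = 6.9 × 16.87 ≈ 116 kt.
116 kt falls in the Category 4 band.

4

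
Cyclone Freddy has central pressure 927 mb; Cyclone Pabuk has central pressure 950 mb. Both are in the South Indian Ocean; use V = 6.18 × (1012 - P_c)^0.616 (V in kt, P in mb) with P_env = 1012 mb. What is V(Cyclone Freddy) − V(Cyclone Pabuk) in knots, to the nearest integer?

Cyclone Freddy: ΔP = 85; V ≈ 6.18 × 85^0.616 ≈ 95.39 kt.
Cyclone Pabuk: ΔP = 62; V ≈ 6.18 × 62^0.616 ≈ 78.54 kt.
Difference ≈ 95.39 − 78.54 = 16.85 → 17 kt.

17 kt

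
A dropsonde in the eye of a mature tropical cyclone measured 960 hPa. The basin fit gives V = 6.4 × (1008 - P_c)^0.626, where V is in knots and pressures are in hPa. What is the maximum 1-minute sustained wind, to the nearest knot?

72 kt

ΔP = 1008 − 960 = 48 hPa.
48^0.626 ≈ 11.284.
V ≈ 6.4 × 11.284 ≈ 72.2 kt.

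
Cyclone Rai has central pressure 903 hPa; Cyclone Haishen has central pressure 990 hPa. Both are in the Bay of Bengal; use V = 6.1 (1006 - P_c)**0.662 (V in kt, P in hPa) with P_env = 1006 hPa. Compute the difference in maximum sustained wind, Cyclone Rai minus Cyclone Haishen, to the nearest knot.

Cyclone Rai: ΔP = 103; V ≈ 6.1 × 103^0.662 ≈ 131.17 kt.
Cyclone Haishen: ΔP = 16; V ≈ 6.1 × 16^0.662 ≈ 38.23 kt.
Difference ≈ 131.17 − 38.23 = 92.94 → 93 kt.

93 kt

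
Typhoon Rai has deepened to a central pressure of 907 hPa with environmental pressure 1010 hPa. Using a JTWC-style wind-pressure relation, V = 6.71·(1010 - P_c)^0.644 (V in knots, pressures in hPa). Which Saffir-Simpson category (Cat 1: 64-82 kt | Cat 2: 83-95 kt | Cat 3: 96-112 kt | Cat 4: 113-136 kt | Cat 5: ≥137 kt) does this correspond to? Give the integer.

ΔP = 1010 − 907 = 103 hPa.
V ≈ 6.71 × 103^0.644 = 6.71 × 19.78 ≈ 133 kt.
133 kt falls in the Category 4 band.

4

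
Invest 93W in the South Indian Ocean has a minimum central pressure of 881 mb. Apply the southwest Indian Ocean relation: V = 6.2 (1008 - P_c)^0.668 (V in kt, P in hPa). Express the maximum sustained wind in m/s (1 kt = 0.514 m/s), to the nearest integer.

ΔP = 1008 − 881 = 127 mb.
V ≈ 6.2 × 127^0.668 = 6.2 × 25.430 ≈ 157.664 kt.
157.664 × 0.514 ≈ 81.04 m/s → 81 m/s.

81 m/s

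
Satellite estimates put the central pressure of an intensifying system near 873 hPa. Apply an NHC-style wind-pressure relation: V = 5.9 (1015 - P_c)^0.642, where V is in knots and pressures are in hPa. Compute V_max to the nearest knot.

142 kt

ΔP = 1015 − 873 = 142 hPa.
142^0.642 ≈ 24.086.
V ≈ 5.9 × 24.086 ≈ 142.1 kt.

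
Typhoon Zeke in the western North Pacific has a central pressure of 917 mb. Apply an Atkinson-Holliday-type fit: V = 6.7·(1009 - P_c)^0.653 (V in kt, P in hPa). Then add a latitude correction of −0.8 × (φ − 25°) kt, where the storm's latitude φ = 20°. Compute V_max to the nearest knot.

ΔP = 1009 − 917 = 92 mb.
92^0.653 ≈ 19.158.
V ≈ 6.7 × 19.158 ≈ 128.4 kt.
Latitude correction: −0.8 × (20 − 25) = 4 kt.
Corrected V ≈ 132.4 kt → 132 kt.

132 kt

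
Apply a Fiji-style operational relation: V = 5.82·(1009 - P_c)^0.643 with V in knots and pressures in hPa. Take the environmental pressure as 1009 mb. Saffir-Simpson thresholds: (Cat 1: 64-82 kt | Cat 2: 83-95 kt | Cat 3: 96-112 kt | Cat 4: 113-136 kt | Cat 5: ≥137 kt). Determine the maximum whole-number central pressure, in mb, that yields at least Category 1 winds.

Category 1 begins at V = 64 kt.
Required ΔP = (64/5.82)^(1/0.643) = 10.997^1.555 ≈ 41.63 mb.
P_c ≤ 1009 − 41.63 = 967.37, so the highest integer P_c is 967 mb.

967 mb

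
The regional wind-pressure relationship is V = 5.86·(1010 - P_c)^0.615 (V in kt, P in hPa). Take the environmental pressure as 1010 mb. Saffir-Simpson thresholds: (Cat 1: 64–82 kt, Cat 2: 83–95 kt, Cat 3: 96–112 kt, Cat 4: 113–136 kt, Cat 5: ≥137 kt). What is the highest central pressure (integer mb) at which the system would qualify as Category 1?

Category 1 begins at V = 64 kt.
Required ΔP = (64/5.86)^(1/0.615) = 10.922^1.626 ≈ 48.78 mb.
P_c ≤ 1010 − 48.78 = 961.22, so the highest integer P_c is 961 mb.

961 mb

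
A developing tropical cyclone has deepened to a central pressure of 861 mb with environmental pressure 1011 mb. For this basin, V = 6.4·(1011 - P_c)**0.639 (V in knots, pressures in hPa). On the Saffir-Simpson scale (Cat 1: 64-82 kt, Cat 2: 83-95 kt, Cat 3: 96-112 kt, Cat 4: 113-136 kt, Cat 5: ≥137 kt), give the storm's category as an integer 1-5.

ΔP = 1011 − 861 = 150 mb.
V ≈ 6.4 × 150^0.639 = 6.4 × 24.58 ≈ 157 kt.
157 kt falls in the Category 5 band.

5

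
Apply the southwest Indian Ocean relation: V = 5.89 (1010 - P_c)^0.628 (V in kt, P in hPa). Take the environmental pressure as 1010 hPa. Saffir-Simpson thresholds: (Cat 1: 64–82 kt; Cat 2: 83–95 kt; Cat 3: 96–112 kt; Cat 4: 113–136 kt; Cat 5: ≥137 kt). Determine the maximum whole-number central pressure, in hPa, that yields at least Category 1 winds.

Category 1 begins at V = 64 kt.
Required ΔP = (64/5.89)^(1/0.628) = 10.866^1.592 ≈ 44.65 hPa.
P_c ≤ 1010 − 44.65 = 965.35, so the highest integer P_c is 965 hPa.

965 hPa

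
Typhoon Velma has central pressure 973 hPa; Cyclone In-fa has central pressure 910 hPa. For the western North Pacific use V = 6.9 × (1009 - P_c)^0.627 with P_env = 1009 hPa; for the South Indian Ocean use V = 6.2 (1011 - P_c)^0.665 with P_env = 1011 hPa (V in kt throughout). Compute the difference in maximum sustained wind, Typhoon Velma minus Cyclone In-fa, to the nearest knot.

-68 kt

Typhoon Velma: ΔP = 36; V ≈ 6.9 × 36^0.627 ≈ 65.26 kt.
Cyclone In-fa: ΔP = 101; V ≈ 6.2 × 101^0.665 ≈ 133.43 kt.
Difference ≈ 65.26 − 133.43 = -68.17 → -68 kt.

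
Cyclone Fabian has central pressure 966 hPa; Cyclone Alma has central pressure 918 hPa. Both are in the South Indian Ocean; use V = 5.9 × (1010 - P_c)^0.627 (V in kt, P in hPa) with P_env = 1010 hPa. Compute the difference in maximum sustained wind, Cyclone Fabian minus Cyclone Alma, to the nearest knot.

Cyclone Fabian: ΔP = 44; V ≈ 5.9 × 44^0.627 ≈ 63.28 kt.
Cyclone Alma: ΔP = 92; V ≈ 5.9 × 92^0.627 ≈ 100.50 kt.
Difference ≈ 63.28 − 100.50 = -37.22 → -37 kt.

-37 kt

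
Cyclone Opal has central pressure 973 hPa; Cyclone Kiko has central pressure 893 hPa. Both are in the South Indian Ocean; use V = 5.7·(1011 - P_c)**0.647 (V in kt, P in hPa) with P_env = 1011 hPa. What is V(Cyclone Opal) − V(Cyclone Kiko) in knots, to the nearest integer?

-65 kt

Cyclone Opal: ΔP = 38; V ≈ 5.7 × 38^0.647 ≈ 59.98 kt.
Cyclone Kiko: ΔP = 118; V ≈ 5.7 × 118^0.647 ≈ 124.85 kt.
Difference ≈ 59.98 − 124.85 = -64.87 → -65 kt.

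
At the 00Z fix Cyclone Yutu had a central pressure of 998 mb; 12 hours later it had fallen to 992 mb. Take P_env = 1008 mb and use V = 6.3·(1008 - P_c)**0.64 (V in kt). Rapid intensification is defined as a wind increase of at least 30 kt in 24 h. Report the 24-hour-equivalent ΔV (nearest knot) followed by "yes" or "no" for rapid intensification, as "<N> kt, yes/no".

V₁: ΔP = 10, V ≈ 6.3 × 10^0.64 ≈ 27.50 kt.
V₂: ΔP = 16, V ≈ 6.3 × 16^0.64 ≈ 37.15 kt.
ΔV over 12 h = 9.65 kt → 24 h equivalent = 9.65 × 24/12 ≈ 19.30 kt.
19 kt < 30 kt ⇒ not rapid intensification.

19 kt, no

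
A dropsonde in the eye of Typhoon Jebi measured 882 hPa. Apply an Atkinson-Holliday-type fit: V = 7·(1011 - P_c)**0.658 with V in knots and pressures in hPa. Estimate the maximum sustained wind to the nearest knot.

171 kt

ΔP = 1011 − 882 = 129 hPa.
129^0.658 ≈ 24.478.
V ≈ 7 × 24.478 ≈ 171.3 kt.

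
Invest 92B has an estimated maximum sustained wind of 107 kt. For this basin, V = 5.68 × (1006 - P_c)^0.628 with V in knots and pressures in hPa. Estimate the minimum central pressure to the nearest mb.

899 mb

ΔP = (V / 5.68)^(1/0.628) = (107/5.68)^1.592.
107/5.68 = 18.838; 18.838^1.592 ≈ 107.23 mb.
P_c = 1006 − 107.23 = 898.77 ≈ 899 mb.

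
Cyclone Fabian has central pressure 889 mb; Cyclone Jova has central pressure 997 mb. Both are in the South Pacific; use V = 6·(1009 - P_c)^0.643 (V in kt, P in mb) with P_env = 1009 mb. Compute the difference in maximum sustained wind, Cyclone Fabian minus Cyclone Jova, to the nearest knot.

101 kt

Cyclone Fabian: ΔP = 120; V ≈ 6 × 120^0.643 ≈ 130.34 kt.
Cyclone Jova: ΔP = 12; V ≈ 6 × 12^0.643 ≈ 29.65 kt.
Difference ≈ 130.34 − 29.65 = 100.69 → 101 kt.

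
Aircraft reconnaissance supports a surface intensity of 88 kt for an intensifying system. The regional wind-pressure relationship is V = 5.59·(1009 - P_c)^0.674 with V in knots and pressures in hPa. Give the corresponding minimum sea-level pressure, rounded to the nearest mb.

949 mb

ΔP = (V / 5.59)^(1/0.674) = (88/5.59)^1.484.
88/5.59 = 15.742; 15.742^1.484 ≈ 59.71 mb.
P_c = 1009 − 59.71 = 949.29 ≈ 949 mb.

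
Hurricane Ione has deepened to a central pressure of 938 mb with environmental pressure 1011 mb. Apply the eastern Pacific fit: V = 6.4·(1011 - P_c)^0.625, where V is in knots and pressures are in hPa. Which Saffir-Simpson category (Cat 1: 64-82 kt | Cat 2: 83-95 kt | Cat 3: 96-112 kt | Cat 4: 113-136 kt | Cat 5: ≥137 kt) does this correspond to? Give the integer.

2

ΔP = 1011 − 938 = 73 mb.
V ≈ 6.4 × 73^0.625 = 6.4 × 14.61 ≈ 93 kt.
93 kt falls in the Category 2 band.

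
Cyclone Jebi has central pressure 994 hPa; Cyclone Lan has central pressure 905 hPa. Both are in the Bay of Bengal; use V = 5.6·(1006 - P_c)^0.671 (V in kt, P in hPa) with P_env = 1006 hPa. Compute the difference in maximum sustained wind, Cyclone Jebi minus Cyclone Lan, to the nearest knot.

Cyclone Jebi: ΔP = 12; V ≈ 5.6 × 12^0.671 ≈ 29.67 kt.
Cyclone Lan: ΔP = 101; V ≈ 5.6 × 101^0.671 ≈ 123.90 kt.
Difference ≈ 29.67 − 123.90 = -94.23 → -94 kt.

-94 kt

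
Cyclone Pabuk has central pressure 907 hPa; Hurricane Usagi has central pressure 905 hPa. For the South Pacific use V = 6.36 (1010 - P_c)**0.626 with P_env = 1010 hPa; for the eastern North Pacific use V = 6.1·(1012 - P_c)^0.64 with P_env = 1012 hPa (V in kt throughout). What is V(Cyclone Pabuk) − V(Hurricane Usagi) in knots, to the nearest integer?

Cyclone Pabuk: ΔP = 103; V ≈ 6.36 × 103^0.626 ≈ 115.74 kt.
Hurricane Usagi: ΔP = 107; V ≈ 6.1 × 107^0.64 ≈ 121.38 kt.
Difference ≈ 115.74 − 121.38 = -5.64 → -6 kt.

-6 kt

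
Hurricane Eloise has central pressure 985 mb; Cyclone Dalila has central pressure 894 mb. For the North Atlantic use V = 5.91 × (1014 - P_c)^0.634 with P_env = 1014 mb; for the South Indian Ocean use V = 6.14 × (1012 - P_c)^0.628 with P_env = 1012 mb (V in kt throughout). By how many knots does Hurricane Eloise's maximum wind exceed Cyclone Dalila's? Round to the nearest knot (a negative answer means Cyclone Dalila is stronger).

Hurricane Eloise: ΔP = 29; V ≈ 5.91 × 29^0.634 ≈ 49.97 kt.
Cyclone Dalila: ΔP = 118; V ≈ 6.14 × 118^0.628 ≈ 122.83 kt.
Difference ≈ 49.97 − 122.83 = -72.86 → -73 kt.

-73 kt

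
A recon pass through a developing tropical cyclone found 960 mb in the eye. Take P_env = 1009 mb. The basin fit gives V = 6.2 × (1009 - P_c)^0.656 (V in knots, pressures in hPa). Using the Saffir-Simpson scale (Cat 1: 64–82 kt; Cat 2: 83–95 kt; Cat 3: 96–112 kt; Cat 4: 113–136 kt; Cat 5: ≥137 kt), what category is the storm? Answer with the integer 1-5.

1

ΔP = 1009 − 960 = 49 mb.
V ≈ 6.2 × 49^0.656 = 6.2 × 12.85 ≈ 80 kt.
80 kt falls in the Category 1 band.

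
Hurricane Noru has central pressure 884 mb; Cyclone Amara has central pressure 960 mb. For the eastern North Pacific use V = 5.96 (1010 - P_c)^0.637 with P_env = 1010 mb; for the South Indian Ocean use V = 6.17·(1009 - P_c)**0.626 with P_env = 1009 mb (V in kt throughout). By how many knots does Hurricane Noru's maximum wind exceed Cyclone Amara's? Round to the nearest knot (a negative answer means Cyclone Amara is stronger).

59 kt

Hurricane Noru: ΔP = 126; V ≈ 5.96 × 126^0.637 ≈ 129.77 kt.
Cyclone Amara: ΔP = 49; V ≈ 6.17 × 49^0.626 ≈ 70.53 kt.
Difference ≈ 129.77 − 70.53 = 59.24 → 59 kt.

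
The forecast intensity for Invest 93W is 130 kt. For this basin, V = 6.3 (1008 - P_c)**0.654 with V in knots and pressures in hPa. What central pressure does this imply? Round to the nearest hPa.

ΔP = (V / 6.3)^(1/0.654) = (130/6.3)^1.529.
130/6.3 = 20.635; 20.635^1.529 ≈ 102.35 hPa.
P_c = 1008 − 102.35 = 905.65 ≈ 906 hPa.

906 hPa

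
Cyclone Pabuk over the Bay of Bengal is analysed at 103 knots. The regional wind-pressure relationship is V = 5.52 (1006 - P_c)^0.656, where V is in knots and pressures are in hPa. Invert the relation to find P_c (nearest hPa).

ΔP = (V / 5.52)^(1/0.656) = (103/5.52)^1.524.
103/5.52 = 18.659; 18.659^1.524 ≈ 86.57 hPa.
P_c = 1006 − 86.57 = 919.43 ≈ 919 hPa.

919 hPa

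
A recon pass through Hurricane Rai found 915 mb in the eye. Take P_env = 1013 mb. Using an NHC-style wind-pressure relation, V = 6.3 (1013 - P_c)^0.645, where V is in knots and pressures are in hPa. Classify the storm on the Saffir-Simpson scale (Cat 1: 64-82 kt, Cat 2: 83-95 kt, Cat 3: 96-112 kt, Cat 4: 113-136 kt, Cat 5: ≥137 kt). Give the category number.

4

ΔP = 1013 − 915 = 98 mb.
V ≈ 6.3 × 98^0.645 = 6.3 × 19.25 ≈ 121 kt.
121 kt falls in the Category 4 band.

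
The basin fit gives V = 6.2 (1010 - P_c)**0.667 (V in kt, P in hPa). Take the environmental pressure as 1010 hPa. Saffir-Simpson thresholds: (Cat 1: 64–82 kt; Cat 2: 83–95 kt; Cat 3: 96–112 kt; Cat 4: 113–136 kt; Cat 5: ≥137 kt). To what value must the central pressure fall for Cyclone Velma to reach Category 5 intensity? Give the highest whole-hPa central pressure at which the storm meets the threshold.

906 hPa

Category 5 begins at V = 137 kt.
Required ΔP = (137/6.2)^(1/0.667) = 22.097^1.499 ≈ 103.63 hPa.
P_c ≤ 1010 − 103.63 = 906.37, so the highest integer P_c is 906 hPa.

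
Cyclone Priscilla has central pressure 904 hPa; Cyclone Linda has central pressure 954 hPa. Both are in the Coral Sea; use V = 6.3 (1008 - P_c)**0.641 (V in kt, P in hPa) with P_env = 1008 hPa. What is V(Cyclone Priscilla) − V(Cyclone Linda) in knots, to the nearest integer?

Cyclone Priscilla: ΔP = 104; V ≈ 6.3 × 104^0.641 ≈ 123.67 kt.
Cyclone Linda: ΔP = 54; V ≈ 6.3 × 54^0.641 ≈ 81.25 kt.
Difference ≈ 123.67 − 81.25 = 42.42 → 42 kt.

42 kt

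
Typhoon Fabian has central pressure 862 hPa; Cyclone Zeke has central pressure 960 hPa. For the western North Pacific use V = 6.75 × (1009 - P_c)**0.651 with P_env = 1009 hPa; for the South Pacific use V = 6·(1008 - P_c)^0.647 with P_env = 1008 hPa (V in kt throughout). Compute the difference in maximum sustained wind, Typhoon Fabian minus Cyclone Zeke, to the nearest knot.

Typhoon Fabian: ΔP = 147; V ≈ 6.75 × 147^0.651 ≈ 173.87 kt.
Cyclone Zeke: ΔP = 48; V ≈ 6 × 48^0.647 ≈ 73.44 kt.
Difference ≈ 173.87 − 73.44 = 100.43 → 100 kt.

100 kt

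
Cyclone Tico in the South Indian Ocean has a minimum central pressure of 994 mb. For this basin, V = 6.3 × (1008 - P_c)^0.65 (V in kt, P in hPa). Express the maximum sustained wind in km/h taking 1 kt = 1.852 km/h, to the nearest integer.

ΔP = 1008 − 994 = 14 mb.
V ≈ 6.3 × 14^0.65 = 6.3 × 5.559 ≈ 35.021 kt.
35.021 × 1.852 ≈ 64.86 km/h → 65 km/h.

65 km/h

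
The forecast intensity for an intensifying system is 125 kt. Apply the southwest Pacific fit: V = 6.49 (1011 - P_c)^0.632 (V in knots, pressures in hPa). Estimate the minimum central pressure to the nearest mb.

ΔP = (V / 6.49)^(1/0.632) = (125/6.49)^1.582.
125/6.49 = 19.260; 19.260^1.582 ≈ 107.82 mb.
P_c = 1011 − 107.82 = 903.18 ≈ 903 mb.

903 mb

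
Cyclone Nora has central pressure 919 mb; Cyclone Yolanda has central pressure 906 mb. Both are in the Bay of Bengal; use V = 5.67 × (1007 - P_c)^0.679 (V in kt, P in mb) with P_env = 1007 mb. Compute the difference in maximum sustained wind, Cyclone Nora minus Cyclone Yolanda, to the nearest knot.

Cyclone Nora: ΔP = 88; V ≈ 5.67 × 88^0.679 ≈ 118.55 kt.
Cyclone Yolanda: ΔP = 101; V ≈ 5.67 × 101^0.679 ≈ 130.17 kt.
Difference ≈ 118.55 − 130.17 = -11.62 → -12 kt.

-12 kt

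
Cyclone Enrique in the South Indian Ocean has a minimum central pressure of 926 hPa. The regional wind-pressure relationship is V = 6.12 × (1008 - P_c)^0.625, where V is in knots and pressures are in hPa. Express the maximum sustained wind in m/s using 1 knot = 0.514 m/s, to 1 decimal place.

ΔP = 1008 − 926 = 82 hPa.
V ≈ 6.12 × 82^0.625 = 6.12 × 15.708 ≈ 96.136 kt.
96.136 × 0.514 ≈ 49.41 m/s → 49.4 m/s.

49.4 m/s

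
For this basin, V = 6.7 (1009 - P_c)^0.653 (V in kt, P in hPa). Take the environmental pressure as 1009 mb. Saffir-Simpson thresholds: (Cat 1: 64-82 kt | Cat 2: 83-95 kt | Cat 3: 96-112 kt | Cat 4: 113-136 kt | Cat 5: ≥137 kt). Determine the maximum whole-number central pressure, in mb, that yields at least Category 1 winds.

Category 1 begins at V = 64 kt.
Required ΔP = (64/6.7)^(1/0.653) = 9.552^1.531 ≈ 31.69 mb.
P_c ≤ 1009 − 31.69 = 977.31, so the highest integer P_c is 977 mb.

977 mb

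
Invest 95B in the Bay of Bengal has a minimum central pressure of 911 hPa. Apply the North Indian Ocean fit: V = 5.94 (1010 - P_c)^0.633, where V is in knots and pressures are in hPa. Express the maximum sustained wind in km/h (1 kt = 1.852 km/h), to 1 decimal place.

ΔP = 1010 − 911 = 99 hPa.
V ≈ 5.94 × 99^0.633 = 5.94 × 18.333 ≈ 108.899 kt.
108.899 × 1.852 ≈ 201.68 km/h → 201.7 km/h.

201.7 km/h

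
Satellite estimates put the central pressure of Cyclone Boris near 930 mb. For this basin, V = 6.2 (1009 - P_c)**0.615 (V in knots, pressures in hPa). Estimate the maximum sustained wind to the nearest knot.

91 kt

ΔP = 1009 − 930 = 79 mb.
79^0.615 ≈ 14.691.
V ≈ 6.2 × 14.691 ≈ 91.1 kt.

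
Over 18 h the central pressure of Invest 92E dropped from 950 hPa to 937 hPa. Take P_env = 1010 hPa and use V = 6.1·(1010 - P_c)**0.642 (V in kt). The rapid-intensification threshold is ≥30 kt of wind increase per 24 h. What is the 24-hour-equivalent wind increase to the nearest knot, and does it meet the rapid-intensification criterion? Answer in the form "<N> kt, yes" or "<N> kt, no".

15 kt, no

V₁: ΔP = 60, V ≈ 6.1 × 60^0.642 ≈ 84.51 kt.
V₂: ΔP = 73, V ≈ 6.1 × 73^0.642 ≈ 95.85 kt.
ΔV over 18 h = 11.34 kt → 24 h equivalent = 11.34 × 24/18 ≈ 15.12 kt.
15 kt < 30 kt ⇒ not rapid intensification.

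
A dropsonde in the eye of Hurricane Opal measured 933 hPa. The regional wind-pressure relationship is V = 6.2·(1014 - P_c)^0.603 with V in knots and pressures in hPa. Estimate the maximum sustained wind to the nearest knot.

88 kt

ΔP = 1014 − 933 = 81 hPa.
81^0.603 ≈ 14.152.
V ≈ 6.2 × 14.152 ≈ 87.7 kt.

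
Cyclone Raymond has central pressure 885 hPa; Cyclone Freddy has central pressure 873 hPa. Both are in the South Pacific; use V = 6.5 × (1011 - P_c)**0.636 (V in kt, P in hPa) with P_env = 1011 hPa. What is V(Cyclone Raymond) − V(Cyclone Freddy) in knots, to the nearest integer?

Cyclone Raymond: ΔP = 126; V ≈ 6.5 × 126^0.636 ≈ 140.85 kt.
Cyclone Freddy: ΔP = 138; V ≈ 6.5 × 138^0.636 ≈ 149.24 kt.
Difference ≈ 140.85 − 149.24 = -8.39 → -8 kt.

-8 kt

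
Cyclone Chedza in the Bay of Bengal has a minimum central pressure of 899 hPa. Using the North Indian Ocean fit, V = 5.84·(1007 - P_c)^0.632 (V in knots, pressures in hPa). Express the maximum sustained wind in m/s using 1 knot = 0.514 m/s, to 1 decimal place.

57.9 m/s

ΔP = 1007 − 899 = 108 hPa.
V ≈ 5.84 × 108^0.632 = 5.84 × 19.281 ≈ 112.600 kt.
112.600 × 0.514 ≈ 57.88 m/s → 57.9 m/s.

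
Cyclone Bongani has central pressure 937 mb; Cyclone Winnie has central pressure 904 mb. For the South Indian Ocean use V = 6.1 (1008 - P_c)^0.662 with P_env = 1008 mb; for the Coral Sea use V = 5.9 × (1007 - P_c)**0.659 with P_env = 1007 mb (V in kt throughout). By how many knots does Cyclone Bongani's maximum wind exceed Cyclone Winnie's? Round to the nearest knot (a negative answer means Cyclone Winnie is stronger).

Cyclone Bongani: ΔP = 71; V ≈ 6.1 × 71^0.662 ≈ 102.53 kt.
Cyclone Winnie: ΔP = 103; V ≈ 5.9 × 103^0.659 ≈ 125.12 kt.
Difference ≈ 102.53 − 125.12 = -22.59 → -23 kt.

-23 kt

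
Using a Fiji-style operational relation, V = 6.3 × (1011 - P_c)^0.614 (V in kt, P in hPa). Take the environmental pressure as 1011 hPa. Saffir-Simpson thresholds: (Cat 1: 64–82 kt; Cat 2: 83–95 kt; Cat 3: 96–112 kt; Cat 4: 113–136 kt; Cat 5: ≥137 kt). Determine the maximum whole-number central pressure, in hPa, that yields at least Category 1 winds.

967 hPa

Category 1 begins at V = 64 kt.
Required ΔP = (64/6.3)^(1/0.614) = 10.159^1.629 ≈ 43.63 hPa.
P_c ≤ 1011 − 43.63 = 967.37, so the highest integer P_c is 967 hPa.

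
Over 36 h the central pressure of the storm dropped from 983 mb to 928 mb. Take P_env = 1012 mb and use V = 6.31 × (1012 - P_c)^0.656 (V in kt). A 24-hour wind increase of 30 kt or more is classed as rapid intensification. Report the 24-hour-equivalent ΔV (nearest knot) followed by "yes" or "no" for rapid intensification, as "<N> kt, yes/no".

39 kt, yes

V₁: ΔP = 29, V ≈ 6.31 × 29^0.656 ≈ 57.46 kt.
V₂: ΔP = 84, V ≈ 6.31 × 84^0.656 ≈ 115.44 kt.
ΔV over 36 h = 57.98 kt → 24 h equivalent = 57.98 × 24/36 ≈ 38.65 kt.
39 kt ≥ 30 kt ⇒ rapid intensification.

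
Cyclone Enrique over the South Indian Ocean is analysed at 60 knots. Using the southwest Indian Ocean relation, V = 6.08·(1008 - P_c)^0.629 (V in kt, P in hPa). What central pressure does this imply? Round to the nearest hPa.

970 hPa

ΔP = (V / 6.08)^(1/0.629) = (60/6.08)^1.590.
60/6.08 = 9.868; 9.868^1.590 ≈ 38.08 hPa.
P_c = 1008 − 38.08 = 969.92 ≈ 970 hPa.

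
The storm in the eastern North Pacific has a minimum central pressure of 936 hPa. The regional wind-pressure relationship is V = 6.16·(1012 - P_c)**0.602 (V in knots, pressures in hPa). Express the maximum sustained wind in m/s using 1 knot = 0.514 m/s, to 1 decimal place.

ΔP = 1012 − 936 = 76 hPa.
V ≈ 6.16 × 76^0.602 = 6.16 × 13.560 ≈ 83.528 kt.
83.528 × 0.514 ≈ 42.93 m/s → 42.9 m/s.

42.9 m/s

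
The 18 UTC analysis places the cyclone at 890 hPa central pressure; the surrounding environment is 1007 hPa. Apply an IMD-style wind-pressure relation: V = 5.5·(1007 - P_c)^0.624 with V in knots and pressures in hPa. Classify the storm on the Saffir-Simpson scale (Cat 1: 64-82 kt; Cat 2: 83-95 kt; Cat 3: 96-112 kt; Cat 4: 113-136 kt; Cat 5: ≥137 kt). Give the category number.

ΔP = 1007 − 890 = 117 hPa.
V ≈ 5.5 × 117^0.624 = 5.5 × 19.52 ≈ 107 kt.
107 kt falls in the Category 3 band.

3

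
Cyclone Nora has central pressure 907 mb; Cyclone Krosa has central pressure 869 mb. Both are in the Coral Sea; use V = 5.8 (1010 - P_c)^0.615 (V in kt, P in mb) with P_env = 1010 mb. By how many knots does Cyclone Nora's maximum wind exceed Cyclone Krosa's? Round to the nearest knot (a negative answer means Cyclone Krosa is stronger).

Cyclone Nora: ΔP = 103; V ≈ 5.8 × 103^0.615 ≈ 100.31 kt.
Cyclone Krosa: ΔP = 141; V ≈ 5.8 × 141^0.615 ≈ 121.67 kt.
Difference ≈ 100.31 − 121.67 = -21.36 → -21 kt.

-21 kt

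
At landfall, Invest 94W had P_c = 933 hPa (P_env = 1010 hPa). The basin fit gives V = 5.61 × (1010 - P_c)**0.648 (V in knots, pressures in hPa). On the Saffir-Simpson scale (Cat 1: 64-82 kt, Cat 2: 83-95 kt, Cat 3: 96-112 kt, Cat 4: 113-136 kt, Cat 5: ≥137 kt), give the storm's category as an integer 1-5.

2

ΔP = 1010 − 933 = 77 hPa.
V ≈ 5.61 × 77^0.648 = 5.61 × 16.69 ≈ 94 kt.
94 kt falls in the Category 2 band.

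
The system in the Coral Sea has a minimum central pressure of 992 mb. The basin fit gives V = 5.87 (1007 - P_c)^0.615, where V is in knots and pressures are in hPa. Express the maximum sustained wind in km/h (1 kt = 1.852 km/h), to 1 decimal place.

ΔP = 1007 − 992 = 15 mb.
V ≈ 5.87 × 15^0.615 = 5.87 × 5.288 ≈ 31.041 kt.
31.041 × 1.852 ≈ 57.49 km/h → 57.5 km/h.

57.5 km/h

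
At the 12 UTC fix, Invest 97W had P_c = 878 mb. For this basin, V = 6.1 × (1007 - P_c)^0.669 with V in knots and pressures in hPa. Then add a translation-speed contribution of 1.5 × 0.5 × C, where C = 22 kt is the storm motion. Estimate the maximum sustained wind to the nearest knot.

ΔP = 1007 − 878 = 129 mb.
129^0.669 ≈ 25.822.
V ≈ 6.1 × 25.822 ≈ 157.5 kt.
Translation term: 1.5 × 0.5 × 22 = 16.5 kt.
Corrected V ≈ 174 kt → 174 kt.

174 kt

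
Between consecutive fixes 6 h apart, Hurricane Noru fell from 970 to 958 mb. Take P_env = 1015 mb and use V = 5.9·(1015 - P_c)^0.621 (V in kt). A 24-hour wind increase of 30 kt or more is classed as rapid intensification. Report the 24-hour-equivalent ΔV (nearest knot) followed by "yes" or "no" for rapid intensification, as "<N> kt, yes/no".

40 kt, yes

V₁: ΔP = 45, V ≈ 5.9 × 45^0.621 ≈ 62.73 kt.
V₂: ΔP = 57, V ≈ 5.9 × 57^0.621 ≈ 72.65 kt.
ΔV over 6 h = 9.92 kt → 24 h equivalent = 9.92 × 24/6 ≈ 39.68 kt.
40 kt ≥ 30 kt ⇒ rapid intensification.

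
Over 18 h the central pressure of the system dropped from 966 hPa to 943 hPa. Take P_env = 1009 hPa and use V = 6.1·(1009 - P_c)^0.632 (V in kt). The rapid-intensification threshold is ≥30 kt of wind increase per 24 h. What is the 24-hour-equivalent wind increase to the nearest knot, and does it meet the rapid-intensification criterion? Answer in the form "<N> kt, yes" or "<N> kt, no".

27 kt, no

V₁: ΔP = 43, V ≈ 6.1 × 43^0.632 ≈ 65.72 kt.
V₂: ΔP = 66, V ≈ 6.1 × 66^0.632 ≈ 86.16 kt.
ΔV over 18 h = 20.44 kt → 24 h equivalent = 20.44 × 24/18 ≈ 27.25 kt.
27 kt < 30 kt ⇒ not rapid intensification.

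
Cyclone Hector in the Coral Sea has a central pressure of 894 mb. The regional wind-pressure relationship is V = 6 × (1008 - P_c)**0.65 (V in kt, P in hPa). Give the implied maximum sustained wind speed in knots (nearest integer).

ΔP = 1008 − 894 = 114 mb.
114^0.65 ≈ 21.726.
V ≈ 6 × 21.726 ≈ 130.4 kt.

130 kt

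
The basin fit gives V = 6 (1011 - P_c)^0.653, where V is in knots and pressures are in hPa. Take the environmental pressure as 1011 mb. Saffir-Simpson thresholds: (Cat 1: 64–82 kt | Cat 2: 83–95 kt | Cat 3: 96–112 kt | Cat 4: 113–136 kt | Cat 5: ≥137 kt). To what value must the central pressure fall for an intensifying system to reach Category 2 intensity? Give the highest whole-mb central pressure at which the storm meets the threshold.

Category 2 begins at V = 83 kt.
Required ΔP = (83/6)^(1/0.653) = 13.833^1.531 ≈ 55.87 mb.
P_c ≤ 1011 − 55.87 = 955.13, so the highest integer P_c is 955 mb.

955 mb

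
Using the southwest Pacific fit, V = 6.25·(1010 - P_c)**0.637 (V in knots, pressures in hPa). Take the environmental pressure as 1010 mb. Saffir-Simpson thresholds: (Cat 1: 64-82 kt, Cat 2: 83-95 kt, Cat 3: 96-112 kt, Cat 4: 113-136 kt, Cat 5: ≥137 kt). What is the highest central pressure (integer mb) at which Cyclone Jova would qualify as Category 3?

Category 3 begins at V = 96 kt.
Required ΔP = (96/6.25)^(1/0.637) = 15.360^1.570 ≈ 72.86 mb.
P_c ≤ 1010 − 72.86 = 937.14, so the highest integer P_c is 937 mb.

937 mb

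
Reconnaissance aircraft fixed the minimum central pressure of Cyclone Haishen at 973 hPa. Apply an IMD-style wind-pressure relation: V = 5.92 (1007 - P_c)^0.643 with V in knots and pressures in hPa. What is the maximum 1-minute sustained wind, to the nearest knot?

57 kt

ΔP = 1007 − 973 = 34 hPa.
34^0.643 ≈ 9.655.
V ≈ 5.92 × 9.655 ≈ 57.2 kt.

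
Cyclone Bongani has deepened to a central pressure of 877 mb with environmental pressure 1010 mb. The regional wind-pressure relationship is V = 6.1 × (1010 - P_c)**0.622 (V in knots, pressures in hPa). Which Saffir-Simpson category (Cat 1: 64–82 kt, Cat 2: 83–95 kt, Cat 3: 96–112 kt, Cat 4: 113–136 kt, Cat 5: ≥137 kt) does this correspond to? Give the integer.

4

ΔP = 1010 − 877 = 133 mb.
V ≈ 6.1 × 133^0.622 = 6.1 × 20.94 ≈ 128 kt.
128 kt falls in the Category 4 band.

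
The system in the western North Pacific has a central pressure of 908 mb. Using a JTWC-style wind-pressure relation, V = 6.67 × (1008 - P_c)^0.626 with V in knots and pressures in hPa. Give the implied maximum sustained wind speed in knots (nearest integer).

119 kt

ΔP = 1008 − 908 = 100 mb.
100^0.626 ≈ 17.865.
V ≈ 6.67 × 17.865 ≈ 119.2 kt.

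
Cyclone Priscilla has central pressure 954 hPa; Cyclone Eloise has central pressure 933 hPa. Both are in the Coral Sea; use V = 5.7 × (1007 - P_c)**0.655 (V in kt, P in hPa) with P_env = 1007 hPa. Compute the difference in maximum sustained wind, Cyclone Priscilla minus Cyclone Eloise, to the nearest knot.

Cyclone Priscilla: ΔP = 53; V ≈ 5.7 × 53^0.655 ≈ 76.78 kt.
Cyclone Eloise: ΔP = 74; V ≈ 5.7 × 74^0.655 ≈ 95.55 kt.
Difference ≈ 76.78 − 95.55 = -18.77 → -19 kt.

-19 kt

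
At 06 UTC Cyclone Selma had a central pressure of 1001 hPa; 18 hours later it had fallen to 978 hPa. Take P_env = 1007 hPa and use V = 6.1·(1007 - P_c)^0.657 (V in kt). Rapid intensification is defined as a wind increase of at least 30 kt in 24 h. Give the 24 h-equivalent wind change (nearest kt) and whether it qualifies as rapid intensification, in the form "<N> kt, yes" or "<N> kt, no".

48 kt, yes

V₁: ΔP = 6, V ≈ 6.1 × 6^0.657 ≈ 19.80 kt.
V₂: ΔP = 29, V ≈ 6.1 × 29^0.657 ≈ 55.73 kt.
ΔV over 18 h = 35.93 kt → 24 h equivalent = 35.93 × 24/18 ≈ 47.91 kt.
48 kt ≥ 30 kt ⇒ rapid intensification.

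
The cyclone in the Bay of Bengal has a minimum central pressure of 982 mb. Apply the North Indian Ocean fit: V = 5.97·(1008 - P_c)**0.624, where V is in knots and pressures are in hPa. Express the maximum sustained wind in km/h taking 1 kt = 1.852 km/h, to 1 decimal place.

84.4 km/h

ΔP = 1008 − 982 = 26 mb.
V ≈ 5.97 × 26^0.624 = 5.97 × 7.637 ≈ 45.595 kt.
45.595 × 1.852 ≈ 84.44 km/h → 84.4 km/h.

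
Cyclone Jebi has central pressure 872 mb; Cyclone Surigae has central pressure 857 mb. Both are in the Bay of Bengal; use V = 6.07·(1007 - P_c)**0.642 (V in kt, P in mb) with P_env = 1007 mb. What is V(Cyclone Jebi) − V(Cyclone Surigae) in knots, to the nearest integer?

Cyclone Jebi: ΔP = 135; V ≈ 6.07 × 135^0.642 ≈ 141.53 kt.
Cyclone Surigae: ΔP = 150; V ≈ 6.07 × 150^0.642 ≈ 151.44 kt.
Difference ≈ 141.53 − 151.44 = -9.91 → -10 kt.

-10 kt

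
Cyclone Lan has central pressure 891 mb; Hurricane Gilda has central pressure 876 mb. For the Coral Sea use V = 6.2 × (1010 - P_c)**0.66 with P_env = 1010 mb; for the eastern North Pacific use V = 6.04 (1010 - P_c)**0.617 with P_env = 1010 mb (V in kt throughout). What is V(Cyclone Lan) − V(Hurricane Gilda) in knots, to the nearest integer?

Cyclone Lan: ΔP = 119; V ≈ 6.2 × 119^0.66 ≈ 145.30 kt.
Hurricane Gilda: ΔP = 134; V ≈ 6.04 × 134^0.617 ≈ 124.01 kt.
Difference ≈ 145.30 − 124.01 = 21.29 → 21 kt.

21 kt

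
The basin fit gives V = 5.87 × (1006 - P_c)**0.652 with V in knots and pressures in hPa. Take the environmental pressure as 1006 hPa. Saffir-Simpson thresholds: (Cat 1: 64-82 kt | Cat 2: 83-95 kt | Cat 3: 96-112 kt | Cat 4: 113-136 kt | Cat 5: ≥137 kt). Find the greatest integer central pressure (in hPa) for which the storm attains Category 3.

933 hPa

Category 3 begins at V = 96 kt.
Required ΔP = (96/5.87)^(1/0.652) = 16.354^1.534 ≈ 72.68 hPa.
P_c ≤ 1006 − 72.68 = 933.32, so the highest integer P_c is 933 hPa.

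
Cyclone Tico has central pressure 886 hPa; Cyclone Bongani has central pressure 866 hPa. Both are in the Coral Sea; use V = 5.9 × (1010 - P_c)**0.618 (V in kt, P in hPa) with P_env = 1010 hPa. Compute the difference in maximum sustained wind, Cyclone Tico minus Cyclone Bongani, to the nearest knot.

-11 kt

Cyclone Tico: ΔP = 124; V ≈ 5.9 × 124^0.618 ≈ 116.03 kt.
Cyclone Bongani: ΔP = 144; V ≈ 5.9 × 144^0.618 ≈ 127.27 kt.
Difference ≈ 116.03 − 127.27 = -11.24 → -11 kt.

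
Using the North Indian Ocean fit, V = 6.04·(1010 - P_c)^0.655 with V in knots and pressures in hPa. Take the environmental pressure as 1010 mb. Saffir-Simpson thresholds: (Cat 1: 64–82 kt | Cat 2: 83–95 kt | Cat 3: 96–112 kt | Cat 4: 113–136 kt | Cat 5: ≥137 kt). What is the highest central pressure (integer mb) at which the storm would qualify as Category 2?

Category 2 begins at V = 83 kt.
Required ΔP = (83/6.04)^(1/0.655) = 13.742^1.527 ≈ 54.63 mb.
P_c ≤ 1010 − 54.63 = 955.37, so the highest integer P_c is 955 mb.

955 mb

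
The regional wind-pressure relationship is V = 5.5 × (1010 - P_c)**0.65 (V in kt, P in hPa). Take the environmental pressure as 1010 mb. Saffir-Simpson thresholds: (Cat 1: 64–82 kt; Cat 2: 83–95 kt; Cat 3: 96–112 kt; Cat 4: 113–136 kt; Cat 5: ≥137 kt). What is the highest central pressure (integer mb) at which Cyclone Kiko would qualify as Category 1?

Category 1 begins at V = 64 kt.
Required ΔP = (64/5.5)^(1/0.65) = 11.636^1.538 ≈ 43.62 mb.
P_c ≤ 1010 − 43.62 = 966.38, so the highest integer P_c is 966 mb.

966 mb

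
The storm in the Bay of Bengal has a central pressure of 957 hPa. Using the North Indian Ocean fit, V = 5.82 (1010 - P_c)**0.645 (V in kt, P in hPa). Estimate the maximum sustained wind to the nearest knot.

ΔP = 1010 − 957 = 53 hPa.
53^0.645 ≈ 12.947.
V ≈ 5.82 × 12.947 ≈ 75.3 kt.

75 kt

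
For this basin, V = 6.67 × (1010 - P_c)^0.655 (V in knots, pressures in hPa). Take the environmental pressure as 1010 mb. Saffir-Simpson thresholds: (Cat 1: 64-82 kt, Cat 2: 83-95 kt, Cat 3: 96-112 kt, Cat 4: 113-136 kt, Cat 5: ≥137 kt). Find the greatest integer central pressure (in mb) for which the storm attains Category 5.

909 mb

Category 5 begins at V = 137 kt.
Required ΔP = (137/6.67)^(1/0.655) = 20.540^1.527 ≈ 100.92 mb.
P_c ≤ 1010 − 100.92 = 909.08, so the highest integer P_c is 909 mb.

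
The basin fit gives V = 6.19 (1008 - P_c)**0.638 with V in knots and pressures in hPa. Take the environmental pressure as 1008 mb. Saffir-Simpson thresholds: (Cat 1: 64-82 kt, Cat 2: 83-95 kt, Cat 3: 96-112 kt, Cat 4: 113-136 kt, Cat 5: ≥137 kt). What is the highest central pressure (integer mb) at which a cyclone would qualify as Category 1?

Category 1 begins at V = 64 kt.
Required ΔP = (64/6.19)^(1/0.638) = 10.339^1.567 ≈ 38.91 mb.
P_c ≤ 1008 − 38.91 = 969.09, so the highest integer P_c is 969 mb.

969 mb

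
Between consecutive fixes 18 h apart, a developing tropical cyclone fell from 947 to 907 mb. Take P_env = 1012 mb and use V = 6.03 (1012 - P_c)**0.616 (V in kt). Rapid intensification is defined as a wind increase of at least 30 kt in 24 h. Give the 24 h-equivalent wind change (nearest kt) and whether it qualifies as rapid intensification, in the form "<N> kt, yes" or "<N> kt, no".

36 kt, yes

V₁: ΔP = 65, V ≈ 6.03 × 65^0.616 ≈ 78.90 kt.
V₂: ΔP = 105, V ≈ 6.03 × 105^0.616 ≈ 106.02 kt.
ΔV over 18 h = 27.12 kt → 24 h equivalent = 27.12 × 24/18 ≈ 36.16 kt.
36 kt ≥ 30 kt ⇒ rapid intensification.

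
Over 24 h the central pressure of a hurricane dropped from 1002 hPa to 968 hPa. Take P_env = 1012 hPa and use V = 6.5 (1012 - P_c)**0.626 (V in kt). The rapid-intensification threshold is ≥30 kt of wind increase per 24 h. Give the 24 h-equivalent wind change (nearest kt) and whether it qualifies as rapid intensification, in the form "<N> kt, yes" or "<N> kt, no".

42 kt, yes

V₁: ΔP = 10, V ≈ 6.5 × 10^0.626 ≈ 27.47 kt.
V₂: ΔP = 44, V ≈ 6.5 × 44^0.626 ≈ 69.46 kt.
ΔV over 24 h = 41.99 kt → 24 h equivalent = 41.99 × 24/24 ≈ 41.99 kt.
42 kt ≥ 30 kt ⇒ rapid intensification.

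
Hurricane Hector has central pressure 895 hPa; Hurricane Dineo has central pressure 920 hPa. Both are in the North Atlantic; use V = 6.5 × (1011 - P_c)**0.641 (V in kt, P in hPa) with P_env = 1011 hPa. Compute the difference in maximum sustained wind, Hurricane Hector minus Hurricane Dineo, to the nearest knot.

Hurricane Hector: ΔP = 116; V ≈ 6.5 × 116^0.641 ≈ 136.85 kt.
Hurricane Dineo: ΔP = 91; V ≈ 6.5 × 91^0.641 ≈ 117.13 kt.
Difference ≈ 136.85 − 117.13 = 19.72 → 20 kt.

20 kt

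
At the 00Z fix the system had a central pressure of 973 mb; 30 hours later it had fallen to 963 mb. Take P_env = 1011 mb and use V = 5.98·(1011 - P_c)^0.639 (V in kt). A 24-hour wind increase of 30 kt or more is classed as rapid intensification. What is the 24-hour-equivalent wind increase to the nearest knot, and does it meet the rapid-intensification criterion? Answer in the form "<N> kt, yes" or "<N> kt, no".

V₁: ΔP = 38, V ≈ 5.98 × 38^0.639 ≈ 61.12 kt.
V₂: ΔP = 48, V ≈ 5.98 × 48^0.639 ≈ 70.96 kt.
ΔV over 30 h = 9.84 kt → 24 h equivalent = 9.84 × 24/30 ≈ 7.87 kt.
8 kt < 30 kt ⇒ not rapid intensification.

8 kt, no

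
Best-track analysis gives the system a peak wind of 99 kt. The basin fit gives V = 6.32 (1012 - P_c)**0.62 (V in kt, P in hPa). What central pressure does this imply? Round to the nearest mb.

ΔP = (V / 6.32)^(1/0.62) = (99/6.32)^1.613.
99/6.32 = 15.665; 15.665^1.613 ≈ 84.58 mb.
P_c = 1012 − 84.58 = 927.42 ≈ 927 mb.

927 mb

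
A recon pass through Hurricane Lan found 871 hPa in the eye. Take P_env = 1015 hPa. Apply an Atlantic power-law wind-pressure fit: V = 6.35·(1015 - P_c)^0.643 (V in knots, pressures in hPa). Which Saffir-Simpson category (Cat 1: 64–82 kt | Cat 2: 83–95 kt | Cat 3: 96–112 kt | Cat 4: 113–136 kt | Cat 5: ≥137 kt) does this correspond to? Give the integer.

5

ΔP = 1015 − 871 = 144 hPa.
V ≈ 6.35 × 144^0.643 = 6.35 × 24.42 ≈ 155 kt.
155 kt falls in the Category 5 band.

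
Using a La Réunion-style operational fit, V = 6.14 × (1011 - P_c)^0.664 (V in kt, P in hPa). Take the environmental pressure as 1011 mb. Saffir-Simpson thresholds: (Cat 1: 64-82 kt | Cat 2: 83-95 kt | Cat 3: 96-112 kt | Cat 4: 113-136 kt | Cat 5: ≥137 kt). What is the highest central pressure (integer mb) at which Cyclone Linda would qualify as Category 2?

Category 2 begins at V = 83 kt.
Required ΔP = (83/6.14)^(1/0.664) = 13.518^1.506 ≈ 50.49 mb.
P_c ≤ 1011 − 50.49 = 960.51, so the highest integer P_c is 960 mb.

960 mb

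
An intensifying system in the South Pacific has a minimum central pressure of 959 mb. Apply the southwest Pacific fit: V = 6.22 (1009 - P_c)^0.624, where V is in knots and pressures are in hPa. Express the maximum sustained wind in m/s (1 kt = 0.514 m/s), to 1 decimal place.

36.7 m/s

ΔP = 1009 − 959 = 50 mb.
V ≈ 6.22 × 50^0.624 = 6.22 × 11.486 ≈ 71.441 kt.
71.441 × 0.514 ≈ 36.72 m/s → 36.7 m/s.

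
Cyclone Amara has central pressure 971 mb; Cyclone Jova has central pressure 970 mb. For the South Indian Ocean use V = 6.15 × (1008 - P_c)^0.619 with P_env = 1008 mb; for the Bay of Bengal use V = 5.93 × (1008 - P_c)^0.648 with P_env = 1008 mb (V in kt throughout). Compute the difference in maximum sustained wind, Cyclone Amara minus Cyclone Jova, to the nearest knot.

-5 kt

Cyclone Amara: ΔP = 37; V ≈ 6.15 × 37^0.619 ≈ 57.49 kt.
Cyclone Jova: ΔP = 38; V ≈ 5.93 × 38^0.648 ≈ 62.63 kt.
Difference ≈ 57.49 − 62.63 = -5.14 → -5 kt.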